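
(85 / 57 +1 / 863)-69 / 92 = 146075 / 196764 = 0.74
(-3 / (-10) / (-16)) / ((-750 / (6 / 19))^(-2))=-3384375 / 32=-105761.72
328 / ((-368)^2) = 41 / 16928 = 0.00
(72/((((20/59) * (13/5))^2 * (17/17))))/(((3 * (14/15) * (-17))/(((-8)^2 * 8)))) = -20050560/20111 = -996.99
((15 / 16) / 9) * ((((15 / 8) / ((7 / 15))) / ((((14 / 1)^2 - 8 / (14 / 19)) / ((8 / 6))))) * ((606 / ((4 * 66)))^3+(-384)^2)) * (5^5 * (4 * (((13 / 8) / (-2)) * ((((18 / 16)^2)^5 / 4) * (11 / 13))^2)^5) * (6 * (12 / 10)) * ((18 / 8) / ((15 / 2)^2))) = -22576850221154476299320251086126398169171440672789651651121009709517338929440023432457589250005399409251372552796875 / 1703119963253603243521033045358795533018358009046517206551801145884977510863043579685482797279835793075852017664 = -13256.17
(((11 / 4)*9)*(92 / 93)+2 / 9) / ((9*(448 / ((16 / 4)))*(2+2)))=6893 / 1124928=0.01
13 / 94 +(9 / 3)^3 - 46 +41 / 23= -36925 / 2162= -17.08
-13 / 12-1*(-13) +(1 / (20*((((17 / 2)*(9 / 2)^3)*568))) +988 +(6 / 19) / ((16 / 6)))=167187436039 / 167181570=1000.04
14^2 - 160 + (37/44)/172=272485/7568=36.00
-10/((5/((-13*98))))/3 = 2548/3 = 849.33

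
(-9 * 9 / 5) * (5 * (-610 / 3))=16470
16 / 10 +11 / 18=199 / 90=2.21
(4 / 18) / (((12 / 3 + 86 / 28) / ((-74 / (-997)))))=2072 / 888327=0.00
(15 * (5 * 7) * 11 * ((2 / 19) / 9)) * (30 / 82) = 19250 / 779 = 24.71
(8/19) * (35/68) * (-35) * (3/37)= -7350/11951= -0.62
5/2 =2.50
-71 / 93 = -0.76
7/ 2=3.50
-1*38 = -38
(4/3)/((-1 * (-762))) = 2/1143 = 0.00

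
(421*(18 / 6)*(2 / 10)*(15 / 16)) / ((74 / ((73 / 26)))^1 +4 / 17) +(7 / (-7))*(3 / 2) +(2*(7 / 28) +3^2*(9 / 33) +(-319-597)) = -159392617 / 176000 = -905.64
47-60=-13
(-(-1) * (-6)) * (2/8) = -3/2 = -1.50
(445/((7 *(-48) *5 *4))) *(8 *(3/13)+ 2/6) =-7565/52416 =-0.14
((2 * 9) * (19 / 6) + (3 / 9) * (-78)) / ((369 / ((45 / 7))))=155 / 287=0.54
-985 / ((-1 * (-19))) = -985 / 19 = -51.84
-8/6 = -1.33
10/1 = 10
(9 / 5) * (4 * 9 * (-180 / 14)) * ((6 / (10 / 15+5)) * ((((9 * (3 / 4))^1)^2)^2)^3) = -984770902183611232881 / 124780544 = -7892022831569.09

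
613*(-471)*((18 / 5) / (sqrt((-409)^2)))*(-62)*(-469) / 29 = -151118773092 / 59305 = -2548162.43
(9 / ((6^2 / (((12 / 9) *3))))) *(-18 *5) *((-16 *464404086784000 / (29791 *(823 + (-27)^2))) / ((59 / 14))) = 585149149347840000 / 170493893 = 3432082751.19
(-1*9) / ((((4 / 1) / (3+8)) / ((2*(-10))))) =495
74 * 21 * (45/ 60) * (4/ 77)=666/ 11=60.55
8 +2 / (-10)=39 / 5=7.80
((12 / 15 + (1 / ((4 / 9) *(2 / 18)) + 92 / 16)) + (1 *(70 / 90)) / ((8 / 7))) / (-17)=-9893 / 6120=-1.62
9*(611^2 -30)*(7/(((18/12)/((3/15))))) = 15678222/5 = 3135644.40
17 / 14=1.21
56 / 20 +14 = 84 / 5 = 16.80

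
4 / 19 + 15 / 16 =349 / 304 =1.15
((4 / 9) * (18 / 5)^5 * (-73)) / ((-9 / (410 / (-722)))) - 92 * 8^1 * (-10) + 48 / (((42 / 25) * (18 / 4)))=87113232592 / 14214375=6128.53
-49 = -49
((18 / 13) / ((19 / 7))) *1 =0.51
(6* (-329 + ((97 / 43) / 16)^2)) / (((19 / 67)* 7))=-31299874167 / 31477376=-994.36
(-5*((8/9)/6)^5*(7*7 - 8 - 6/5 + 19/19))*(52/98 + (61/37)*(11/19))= -3562164224/164758933143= -0.02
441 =441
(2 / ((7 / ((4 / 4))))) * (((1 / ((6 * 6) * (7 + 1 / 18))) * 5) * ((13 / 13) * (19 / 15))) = 19 / 2667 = 0.01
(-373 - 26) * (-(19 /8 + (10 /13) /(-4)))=90573 /104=870.89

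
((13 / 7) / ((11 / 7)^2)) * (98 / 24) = 4459 / 1452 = 3.07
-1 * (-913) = 913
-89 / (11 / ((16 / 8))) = -178 / 11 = -16.18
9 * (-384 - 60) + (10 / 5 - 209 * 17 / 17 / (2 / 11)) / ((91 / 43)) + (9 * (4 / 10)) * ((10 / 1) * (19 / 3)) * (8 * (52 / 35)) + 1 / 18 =-7486589 / 4095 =-1828.23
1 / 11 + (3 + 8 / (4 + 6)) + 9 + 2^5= 2469 / 55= 44.89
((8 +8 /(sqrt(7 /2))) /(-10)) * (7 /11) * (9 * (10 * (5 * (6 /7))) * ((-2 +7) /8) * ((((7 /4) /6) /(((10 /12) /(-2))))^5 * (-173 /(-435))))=3738357 * sqrt(14) /3190000 +26168499 /3190000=12.59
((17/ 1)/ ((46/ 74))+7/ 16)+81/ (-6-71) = 757517/ 28336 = 26.73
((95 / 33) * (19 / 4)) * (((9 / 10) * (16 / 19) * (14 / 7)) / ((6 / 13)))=494 / 11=44.91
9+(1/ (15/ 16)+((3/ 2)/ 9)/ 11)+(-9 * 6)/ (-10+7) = 3089/ 110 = 28.08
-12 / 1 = -12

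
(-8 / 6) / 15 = -4 / 45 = -0.09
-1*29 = -29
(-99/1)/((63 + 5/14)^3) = -271656/697864103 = -0.00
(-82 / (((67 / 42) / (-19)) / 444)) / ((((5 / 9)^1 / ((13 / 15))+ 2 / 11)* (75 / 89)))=369764963568 / 591275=625368.84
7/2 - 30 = -53/2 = -26.50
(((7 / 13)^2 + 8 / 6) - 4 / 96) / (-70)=-1283 / 56784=-0.02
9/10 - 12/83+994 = 825647/830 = 994.76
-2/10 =-1/5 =-0.20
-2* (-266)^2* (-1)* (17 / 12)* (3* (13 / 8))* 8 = 7818538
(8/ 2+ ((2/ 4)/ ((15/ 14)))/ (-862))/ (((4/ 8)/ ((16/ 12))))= 206852/ 19395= 10.67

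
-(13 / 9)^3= -2197 / 729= -3.01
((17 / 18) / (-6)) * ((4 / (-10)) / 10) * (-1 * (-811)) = 13787 / 2700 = 5.11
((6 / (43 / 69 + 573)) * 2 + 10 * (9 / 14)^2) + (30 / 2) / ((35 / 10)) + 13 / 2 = 7243388 / 484855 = 14.94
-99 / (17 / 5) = -29.12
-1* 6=-6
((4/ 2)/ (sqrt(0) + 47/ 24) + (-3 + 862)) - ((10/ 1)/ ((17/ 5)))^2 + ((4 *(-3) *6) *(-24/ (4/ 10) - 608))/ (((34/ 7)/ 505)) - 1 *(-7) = 67934393570/ 13583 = 5001427.78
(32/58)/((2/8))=64/29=2.21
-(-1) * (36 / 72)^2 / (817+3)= 1 / 3280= 0.00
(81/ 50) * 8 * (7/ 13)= 2268/ 325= 6.98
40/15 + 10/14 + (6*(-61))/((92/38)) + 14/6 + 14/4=-45711/322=-141.96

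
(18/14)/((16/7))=9/16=0.56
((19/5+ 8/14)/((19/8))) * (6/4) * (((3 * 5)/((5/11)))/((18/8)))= 26928/665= 40.49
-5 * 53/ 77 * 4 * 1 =-13.77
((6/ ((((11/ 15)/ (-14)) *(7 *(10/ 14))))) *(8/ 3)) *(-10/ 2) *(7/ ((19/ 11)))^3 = 139450080/ 6859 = 20330.96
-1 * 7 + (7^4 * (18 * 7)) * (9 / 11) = 2722657 / 11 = 247514.27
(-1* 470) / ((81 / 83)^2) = -3237830 / 6561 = -493.50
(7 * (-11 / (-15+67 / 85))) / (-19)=-6545 / 22952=-0.29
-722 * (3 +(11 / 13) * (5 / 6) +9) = -357751 / 39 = -9173.10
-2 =-2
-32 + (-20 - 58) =-110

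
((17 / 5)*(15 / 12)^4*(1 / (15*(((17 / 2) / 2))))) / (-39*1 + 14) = -1 / 192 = -0.01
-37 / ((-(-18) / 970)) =-1993.89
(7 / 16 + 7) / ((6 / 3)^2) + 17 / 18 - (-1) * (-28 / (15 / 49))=-255349 / 2880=-88.66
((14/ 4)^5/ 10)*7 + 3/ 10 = 23549/ 64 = 367.95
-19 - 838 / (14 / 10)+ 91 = -3686 / 7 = -526.57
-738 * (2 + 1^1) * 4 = -8856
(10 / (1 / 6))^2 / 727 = 3600 / 727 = 4.95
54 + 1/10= 541/10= 54.10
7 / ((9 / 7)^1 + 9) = 49 / 72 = 0.68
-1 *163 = -163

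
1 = 1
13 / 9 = 1.44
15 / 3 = 5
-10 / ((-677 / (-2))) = -0.03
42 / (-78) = -7 / 13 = -0.54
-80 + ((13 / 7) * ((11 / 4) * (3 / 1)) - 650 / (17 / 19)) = -376587 / 476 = -791.15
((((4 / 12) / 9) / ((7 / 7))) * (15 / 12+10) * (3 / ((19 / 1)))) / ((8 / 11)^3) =6655 / 38912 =0.17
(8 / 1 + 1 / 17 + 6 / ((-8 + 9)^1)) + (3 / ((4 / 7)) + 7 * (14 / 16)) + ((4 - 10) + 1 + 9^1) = 4003 / 136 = 29.43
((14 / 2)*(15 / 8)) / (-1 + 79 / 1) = 35 / 208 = 0.17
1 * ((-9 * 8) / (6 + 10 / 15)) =-54 / 5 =-10.80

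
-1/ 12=-0.08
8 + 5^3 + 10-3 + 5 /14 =1965 /14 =140.36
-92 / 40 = -23 / 10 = -2.30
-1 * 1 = -1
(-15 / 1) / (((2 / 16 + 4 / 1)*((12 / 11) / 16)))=-160 / 3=-53.33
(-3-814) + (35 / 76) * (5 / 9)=-558653 / 684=-816.74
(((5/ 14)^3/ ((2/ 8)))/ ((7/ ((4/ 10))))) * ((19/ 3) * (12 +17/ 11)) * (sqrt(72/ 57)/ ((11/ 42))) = 14900 * sqrt(114)/ 41503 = 3.83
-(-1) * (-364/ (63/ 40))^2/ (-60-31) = -586.95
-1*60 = -60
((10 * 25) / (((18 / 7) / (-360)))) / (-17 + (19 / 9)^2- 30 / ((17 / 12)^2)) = 102414375 / 80443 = 1273.13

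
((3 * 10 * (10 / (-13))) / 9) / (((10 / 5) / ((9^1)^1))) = -150 / 13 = -11.54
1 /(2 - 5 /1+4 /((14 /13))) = 7 /5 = 1.40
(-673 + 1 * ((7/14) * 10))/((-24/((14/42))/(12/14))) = 167/21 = 7.95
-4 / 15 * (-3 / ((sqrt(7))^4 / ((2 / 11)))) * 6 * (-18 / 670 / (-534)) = 72 / 80351425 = 0.00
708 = 708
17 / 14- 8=-95 / 14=-6.79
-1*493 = -493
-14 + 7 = -7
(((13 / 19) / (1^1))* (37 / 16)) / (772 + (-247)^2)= 481 / 18781424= 0.00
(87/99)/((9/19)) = 551/297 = 1.86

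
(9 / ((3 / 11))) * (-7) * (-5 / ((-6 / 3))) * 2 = -1155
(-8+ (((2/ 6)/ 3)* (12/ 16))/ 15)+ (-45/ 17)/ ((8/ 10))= -8647/ 765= -11.30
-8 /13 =-0.62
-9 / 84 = -3 / 28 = -0.11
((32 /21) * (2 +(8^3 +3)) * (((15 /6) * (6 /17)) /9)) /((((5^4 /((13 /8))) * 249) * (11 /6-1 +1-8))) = -53768 /411130125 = -0.00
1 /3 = 0.33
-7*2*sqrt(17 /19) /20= -0.66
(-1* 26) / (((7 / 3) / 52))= -4056 / 7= -579.43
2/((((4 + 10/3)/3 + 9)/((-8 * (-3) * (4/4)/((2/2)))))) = 432/103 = 4.19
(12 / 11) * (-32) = -384 / 11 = -34.91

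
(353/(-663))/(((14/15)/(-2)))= 1765/1547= 1.14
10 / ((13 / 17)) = 170 / 13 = 13.08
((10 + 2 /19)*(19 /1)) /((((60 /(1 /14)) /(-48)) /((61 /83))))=-23424 /2905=-8.06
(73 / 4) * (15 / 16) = 1095 / 64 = 17.11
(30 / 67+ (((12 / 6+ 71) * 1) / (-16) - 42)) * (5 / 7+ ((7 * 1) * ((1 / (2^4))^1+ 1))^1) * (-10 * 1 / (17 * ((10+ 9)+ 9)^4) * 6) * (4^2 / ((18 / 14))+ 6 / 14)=183018998525 / 6586476675072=0.03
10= 10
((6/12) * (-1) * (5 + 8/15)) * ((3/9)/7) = -83/630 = -0.13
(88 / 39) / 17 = 88 / 663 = 0.13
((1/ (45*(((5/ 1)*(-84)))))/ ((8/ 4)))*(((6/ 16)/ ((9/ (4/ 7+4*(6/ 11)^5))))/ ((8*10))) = -0.00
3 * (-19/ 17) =-57/ 17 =-3.35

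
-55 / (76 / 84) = -1155 / 19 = -60.79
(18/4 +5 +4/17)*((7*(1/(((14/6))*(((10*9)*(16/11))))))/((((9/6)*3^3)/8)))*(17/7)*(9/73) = 3641/275940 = 0.01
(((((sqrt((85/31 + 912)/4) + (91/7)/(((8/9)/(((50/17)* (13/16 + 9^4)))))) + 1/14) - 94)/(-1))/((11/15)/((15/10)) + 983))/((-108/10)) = 26.57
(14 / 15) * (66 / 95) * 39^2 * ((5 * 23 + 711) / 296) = 48369321 / 17575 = 2752.17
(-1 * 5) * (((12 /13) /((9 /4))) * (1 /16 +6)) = -485 /39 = -12.44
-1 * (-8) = 8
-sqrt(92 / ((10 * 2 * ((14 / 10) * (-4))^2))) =-sqrt(115) / 28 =-0.38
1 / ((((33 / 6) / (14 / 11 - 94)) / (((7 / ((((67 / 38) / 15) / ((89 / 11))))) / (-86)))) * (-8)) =-45276525 / 3834611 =-11.81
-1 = -1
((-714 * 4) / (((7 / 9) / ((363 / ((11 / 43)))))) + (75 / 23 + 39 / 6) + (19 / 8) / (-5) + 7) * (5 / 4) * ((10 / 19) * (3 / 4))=-71905613655 / 27968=-2570995.91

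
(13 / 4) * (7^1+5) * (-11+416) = 15795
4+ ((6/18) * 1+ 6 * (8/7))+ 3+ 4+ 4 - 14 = 172/21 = 8.19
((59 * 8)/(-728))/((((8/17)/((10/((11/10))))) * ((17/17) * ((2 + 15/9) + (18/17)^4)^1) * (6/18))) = -7.63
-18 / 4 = -9 / 2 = -4.50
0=0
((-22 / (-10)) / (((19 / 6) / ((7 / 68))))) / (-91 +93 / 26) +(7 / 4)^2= 179825807 / 58734320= 3.06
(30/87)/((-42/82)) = -410/609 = -0.67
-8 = -8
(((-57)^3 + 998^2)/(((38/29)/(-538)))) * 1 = -332901926.89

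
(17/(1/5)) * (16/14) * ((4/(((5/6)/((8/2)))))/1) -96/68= 221784/119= 1863.73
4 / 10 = 2 / 5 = 0.40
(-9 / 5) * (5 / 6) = -3 / 2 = -1.50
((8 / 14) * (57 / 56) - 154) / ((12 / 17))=-255595 / 1176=-217.34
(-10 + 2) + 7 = -1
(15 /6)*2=5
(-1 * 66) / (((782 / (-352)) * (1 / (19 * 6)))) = 1324224 / 391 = 3386.76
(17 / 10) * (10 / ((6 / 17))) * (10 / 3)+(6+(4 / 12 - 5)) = 1457 / 9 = 161.89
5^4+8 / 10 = 3129 / 5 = 625.80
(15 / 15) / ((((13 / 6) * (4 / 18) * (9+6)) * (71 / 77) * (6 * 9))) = 0.00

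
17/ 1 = 17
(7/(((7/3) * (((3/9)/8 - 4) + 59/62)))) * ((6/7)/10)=-6696/78295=-0.09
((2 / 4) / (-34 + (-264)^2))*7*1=7 / 139324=0.00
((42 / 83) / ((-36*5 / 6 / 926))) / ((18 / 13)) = -42133 / 3735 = -11.28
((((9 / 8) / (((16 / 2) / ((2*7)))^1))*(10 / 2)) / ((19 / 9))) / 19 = 2835 / 11552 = 0.25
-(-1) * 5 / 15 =1 / 3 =0.33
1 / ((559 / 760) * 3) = 760 / 1677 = 0.45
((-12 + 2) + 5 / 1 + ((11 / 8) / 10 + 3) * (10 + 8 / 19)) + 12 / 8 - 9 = 15349 / 760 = 20.20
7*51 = 357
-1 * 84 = -84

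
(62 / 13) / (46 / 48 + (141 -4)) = 1488 / 43043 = 0.03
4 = 4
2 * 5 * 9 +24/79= 90.30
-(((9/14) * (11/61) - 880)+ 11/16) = 6006671/6832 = 879.20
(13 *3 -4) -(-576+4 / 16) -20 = 590.75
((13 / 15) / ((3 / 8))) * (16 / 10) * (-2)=-1664 / 225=-7.40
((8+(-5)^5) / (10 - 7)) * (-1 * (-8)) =-8312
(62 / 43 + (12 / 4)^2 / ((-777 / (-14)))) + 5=6.60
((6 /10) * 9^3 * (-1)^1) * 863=-1887381 /5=-377476.20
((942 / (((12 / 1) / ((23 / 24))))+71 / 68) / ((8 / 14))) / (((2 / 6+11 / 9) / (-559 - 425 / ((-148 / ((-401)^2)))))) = 12744871663881 / 322048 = 39574447.49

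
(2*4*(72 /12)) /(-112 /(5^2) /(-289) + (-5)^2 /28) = 9710400 /183761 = 52.84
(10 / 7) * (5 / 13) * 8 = 400 / 91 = 4.40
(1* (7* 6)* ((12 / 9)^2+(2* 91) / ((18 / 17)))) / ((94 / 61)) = 222467 / 47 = 4733.34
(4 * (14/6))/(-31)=-28/93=-0.30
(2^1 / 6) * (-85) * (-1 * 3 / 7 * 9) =765 / 7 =109.29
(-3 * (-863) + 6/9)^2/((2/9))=60357361/2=30178680.50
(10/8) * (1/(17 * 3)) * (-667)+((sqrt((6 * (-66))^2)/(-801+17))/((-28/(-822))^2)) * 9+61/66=-28255911605/7183792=-3933.29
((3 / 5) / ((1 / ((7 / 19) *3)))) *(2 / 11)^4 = 1008 / 1390895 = 0.00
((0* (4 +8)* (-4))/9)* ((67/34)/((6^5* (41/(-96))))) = 0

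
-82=-82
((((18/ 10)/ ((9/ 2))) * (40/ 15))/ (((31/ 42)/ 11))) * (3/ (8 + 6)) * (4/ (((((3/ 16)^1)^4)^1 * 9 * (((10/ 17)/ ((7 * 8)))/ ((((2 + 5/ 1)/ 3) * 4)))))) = 614918520832/ 564975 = 1088399.52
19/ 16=1.19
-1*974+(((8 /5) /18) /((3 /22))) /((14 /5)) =-184042 /189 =-973.77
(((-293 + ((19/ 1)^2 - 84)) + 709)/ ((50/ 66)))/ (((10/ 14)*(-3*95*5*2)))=-53361/ 118750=-0.45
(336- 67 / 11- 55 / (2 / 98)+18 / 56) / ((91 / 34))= -12381933 / 14014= -883.54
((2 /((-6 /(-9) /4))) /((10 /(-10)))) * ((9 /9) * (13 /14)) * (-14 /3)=52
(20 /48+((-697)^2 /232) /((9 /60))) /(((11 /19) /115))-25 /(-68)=45114790750 /16269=2773052.48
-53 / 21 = -2.52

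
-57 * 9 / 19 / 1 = -27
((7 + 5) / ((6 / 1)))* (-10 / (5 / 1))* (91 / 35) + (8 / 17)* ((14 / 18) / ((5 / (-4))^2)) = -38884 / 3825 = -10.17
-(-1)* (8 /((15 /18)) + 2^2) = 68 /5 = 13.60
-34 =-34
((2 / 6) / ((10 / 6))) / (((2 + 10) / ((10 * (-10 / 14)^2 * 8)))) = 100 / 147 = 0.68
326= 326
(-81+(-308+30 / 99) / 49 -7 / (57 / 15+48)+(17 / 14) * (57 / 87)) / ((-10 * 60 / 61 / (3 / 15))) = 1.76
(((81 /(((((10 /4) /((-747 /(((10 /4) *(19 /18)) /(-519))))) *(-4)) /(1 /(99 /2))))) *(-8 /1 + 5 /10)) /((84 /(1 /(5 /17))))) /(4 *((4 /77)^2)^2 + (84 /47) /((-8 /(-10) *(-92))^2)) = 193908829013845168608 /9540264844175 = 20325308.80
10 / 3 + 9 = 37 / 3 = 12.33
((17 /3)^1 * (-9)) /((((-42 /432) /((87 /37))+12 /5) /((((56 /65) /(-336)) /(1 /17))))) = 905148 /960349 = 0.94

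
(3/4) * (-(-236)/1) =177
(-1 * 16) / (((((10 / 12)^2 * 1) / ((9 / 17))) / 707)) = -3665088 / 425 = -8623.74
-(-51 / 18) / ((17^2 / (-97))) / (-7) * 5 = 485 / 714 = 0.68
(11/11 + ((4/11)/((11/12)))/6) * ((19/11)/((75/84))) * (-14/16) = -120099/66550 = -1.80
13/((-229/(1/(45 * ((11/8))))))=-104/113355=-0.00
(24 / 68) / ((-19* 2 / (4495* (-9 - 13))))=296670 / 323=918.48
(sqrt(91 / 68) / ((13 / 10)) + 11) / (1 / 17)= 202.13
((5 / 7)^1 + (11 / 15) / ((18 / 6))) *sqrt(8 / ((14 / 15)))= 604 *sqrt(105) / 2205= 2.81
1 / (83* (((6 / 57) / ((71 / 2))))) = 1349 / 332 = 4.06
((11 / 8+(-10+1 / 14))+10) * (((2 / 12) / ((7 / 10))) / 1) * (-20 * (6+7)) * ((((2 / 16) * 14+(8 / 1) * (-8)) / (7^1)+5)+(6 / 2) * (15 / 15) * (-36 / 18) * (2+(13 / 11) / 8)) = 5668650 / 3773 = 1502.43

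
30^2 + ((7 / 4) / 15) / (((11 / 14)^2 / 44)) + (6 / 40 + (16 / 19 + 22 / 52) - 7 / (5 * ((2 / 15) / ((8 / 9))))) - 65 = 45395473 / 54340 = 835.40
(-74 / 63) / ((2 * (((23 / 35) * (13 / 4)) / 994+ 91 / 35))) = -0.23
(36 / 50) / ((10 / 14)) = 126 / 125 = 1.01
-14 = -14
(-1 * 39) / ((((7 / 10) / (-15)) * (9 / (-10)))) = -928.57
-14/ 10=-7/ 5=-1.40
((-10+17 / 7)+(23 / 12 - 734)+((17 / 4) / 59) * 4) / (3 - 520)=3664301 / 2562252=1.43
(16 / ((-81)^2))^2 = 0.00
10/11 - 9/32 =221/352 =0.63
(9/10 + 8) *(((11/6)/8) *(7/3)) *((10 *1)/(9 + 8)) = 6853/2448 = 2.80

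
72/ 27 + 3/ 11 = 97/ 33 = 2.94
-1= -1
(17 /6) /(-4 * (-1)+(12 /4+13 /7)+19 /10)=595 /2259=0.26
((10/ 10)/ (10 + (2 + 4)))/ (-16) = -1/ 256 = -0.00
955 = 955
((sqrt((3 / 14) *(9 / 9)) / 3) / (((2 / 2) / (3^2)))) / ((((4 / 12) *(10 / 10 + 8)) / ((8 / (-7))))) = -4 *sqrt(42) / 49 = -0.53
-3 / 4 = -0.75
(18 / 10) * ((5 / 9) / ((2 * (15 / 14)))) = 7 / 15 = 0.47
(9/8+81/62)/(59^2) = 603/863288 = 0.00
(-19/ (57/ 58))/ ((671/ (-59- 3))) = 3596/ 2013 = 1.79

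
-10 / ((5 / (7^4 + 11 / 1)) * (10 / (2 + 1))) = -7236 / 5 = -1447.20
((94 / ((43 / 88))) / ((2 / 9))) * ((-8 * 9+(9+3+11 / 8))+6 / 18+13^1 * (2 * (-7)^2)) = 1052407.60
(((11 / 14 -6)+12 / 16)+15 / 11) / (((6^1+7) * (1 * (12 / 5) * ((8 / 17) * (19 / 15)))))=-405875 / 2434432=-0.17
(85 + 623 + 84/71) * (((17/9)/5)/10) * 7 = 998648/5325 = 187.54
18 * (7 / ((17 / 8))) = 1008 / 17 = 59.29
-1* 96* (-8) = 768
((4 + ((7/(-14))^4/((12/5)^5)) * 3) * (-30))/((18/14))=-185903935/1990656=-93.39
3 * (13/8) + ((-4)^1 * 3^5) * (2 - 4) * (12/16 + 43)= 680439/8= 85054.88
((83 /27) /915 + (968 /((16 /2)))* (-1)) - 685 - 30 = -20653297 /24705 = -836.00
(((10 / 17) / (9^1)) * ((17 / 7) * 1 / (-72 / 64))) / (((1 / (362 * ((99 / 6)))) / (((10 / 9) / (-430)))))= 159280 / 73143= 2.18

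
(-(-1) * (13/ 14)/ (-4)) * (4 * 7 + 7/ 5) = -273/ 40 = -6.82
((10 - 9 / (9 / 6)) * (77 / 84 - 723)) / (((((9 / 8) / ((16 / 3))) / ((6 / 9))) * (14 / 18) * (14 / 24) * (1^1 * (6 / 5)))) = -22182400 / 1323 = -16766.74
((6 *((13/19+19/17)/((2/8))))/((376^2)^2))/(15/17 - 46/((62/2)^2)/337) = 282727161/115281502679180032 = 0.00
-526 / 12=-263 / 6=-43.83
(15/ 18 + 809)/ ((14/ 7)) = 4859/ 12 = 404.92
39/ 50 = 0.78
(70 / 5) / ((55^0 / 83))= 1162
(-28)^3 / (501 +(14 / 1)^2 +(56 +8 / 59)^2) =-76414912 / 13395601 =-5.70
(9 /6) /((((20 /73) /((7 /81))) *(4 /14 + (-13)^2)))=3577 /1279800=0.00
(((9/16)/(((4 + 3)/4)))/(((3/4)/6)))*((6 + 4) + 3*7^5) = 907758/7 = 129679.71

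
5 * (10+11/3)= 205/3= 68.33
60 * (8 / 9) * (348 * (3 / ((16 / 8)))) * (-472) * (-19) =249669120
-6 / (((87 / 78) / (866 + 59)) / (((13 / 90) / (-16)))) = 31265 / 696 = 44.92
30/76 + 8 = 319/38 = 8.39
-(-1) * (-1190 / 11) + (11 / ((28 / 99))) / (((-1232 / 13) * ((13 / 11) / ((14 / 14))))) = -108.53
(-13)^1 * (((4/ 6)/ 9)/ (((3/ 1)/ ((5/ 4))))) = -65/ 162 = -0.40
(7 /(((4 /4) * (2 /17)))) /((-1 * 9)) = -119 /18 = -6.61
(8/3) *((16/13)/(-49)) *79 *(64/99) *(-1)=647168/189189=3.42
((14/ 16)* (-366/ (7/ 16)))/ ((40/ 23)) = -4209/ 10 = -420.90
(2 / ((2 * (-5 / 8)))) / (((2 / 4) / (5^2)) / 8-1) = 640 / 399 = 1.60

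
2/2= 1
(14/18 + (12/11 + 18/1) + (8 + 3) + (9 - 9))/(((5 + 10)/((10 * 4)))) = 24448/297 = 82.32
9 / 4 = 2.25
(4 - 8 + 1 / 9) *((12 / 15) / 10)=-14 / 45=-0.31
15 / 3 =5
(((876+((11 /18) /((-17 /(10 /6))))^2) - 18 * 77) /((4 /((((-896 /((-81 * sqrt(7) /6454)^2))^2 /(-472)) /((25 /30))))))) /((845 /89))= 3398038488471501143131369472 /150713762682378285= 22546305181.38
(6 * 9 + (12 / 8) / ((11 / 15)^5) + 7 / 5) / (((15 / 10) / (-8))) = -804903032 / 2415765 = -333.19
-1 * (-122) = 122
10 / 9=1.11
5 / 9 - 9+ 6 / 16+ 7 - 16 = -1229 / 72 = -17.07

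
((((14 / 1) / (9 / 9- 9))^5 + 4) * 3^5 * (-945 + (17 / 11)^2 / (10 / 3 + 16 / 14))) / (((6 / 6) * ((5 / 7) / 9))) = 2090385020622339 / 58234880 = 35895755.61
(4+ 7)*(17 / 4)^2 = 3179 / 16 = 198.69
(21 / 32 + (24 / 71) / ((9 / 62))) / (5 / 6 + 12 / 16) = 20345 / 10792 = 1.89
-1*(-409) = 409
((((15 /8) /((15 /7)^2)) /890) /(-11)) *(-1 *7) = 343 /1174800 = 0.00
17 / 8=2.12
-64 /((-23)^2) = -64 /529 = -0.12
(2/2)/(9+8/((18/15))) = 3/47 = 0.06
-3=-3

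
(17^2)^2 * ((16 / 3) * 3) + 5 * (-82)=1335926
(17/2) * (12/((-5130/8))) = -136/855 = -0.16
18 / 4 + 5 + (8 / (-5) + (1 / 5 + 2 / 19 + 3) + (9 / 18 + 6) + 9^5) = 5611337 / 95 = 59066.71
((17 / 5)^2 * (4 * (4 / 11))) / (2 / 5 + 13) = 4624 / 3685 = 1.25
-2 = -2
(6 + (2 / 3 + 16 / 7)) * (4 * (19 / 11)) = 61.85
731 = 731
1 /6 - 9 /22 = -8 /33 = -0.24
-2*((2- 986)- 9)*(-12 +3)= -17874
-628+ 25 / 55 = -6903 / 11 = -627.55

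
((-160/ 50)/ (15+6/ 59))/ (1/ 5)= -944/ 891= -1.06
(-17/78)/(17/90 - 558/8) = 510/162773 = 0.00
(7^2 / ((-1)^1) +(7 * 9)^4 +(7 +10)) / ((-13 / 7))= -110270503 / 13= -8482346.38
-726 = -726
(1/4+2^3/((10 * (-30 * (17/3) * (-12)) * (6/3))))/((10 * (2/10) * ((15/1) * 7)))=319/267750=0.00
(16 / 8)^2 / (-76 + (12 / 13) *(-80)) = -13 / 487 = -0.03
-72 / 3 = -24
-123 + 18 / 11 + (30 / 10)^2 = -1236 / 11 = -112.36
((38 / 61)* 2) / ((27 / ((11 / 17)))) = 836 / 27999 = 0.03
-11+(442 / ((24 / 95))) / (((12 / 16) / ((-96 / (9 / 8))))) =-5375017 / 27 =-199074.70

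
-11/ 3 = -3.67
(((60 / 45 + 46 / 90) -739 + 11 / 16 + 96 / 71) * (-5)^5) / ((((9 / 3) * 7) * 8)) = 23486954375 / 1717632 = 13674.03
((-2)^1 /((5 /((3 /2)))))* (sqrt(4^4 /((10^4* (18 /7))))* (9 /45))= -0.01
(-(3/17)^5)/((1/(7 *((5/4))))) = -8505/5679428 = -0.00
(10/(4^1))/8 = 5/16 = 0.31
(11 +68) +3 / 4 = 319 / 4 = 79.75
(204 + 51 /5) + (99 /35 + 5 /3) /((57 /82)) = 1320691 /5985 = 220.67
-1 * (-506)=506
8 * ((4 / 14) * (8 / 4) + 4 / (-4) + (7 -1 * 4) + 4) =368 / 7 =52.57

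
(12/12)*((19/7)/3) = 19/21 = 0.90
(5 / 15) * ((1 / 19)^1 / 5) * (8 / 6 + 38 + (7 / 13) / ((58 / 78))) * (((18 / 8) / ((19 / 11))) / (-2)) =-0.09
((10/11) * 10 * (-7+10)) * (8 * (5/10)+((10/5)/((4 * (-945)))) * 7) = 10790/99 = 108.99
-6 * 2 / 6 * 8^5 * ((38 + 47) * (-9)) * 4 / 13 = 200540160 / 13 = 15426166.15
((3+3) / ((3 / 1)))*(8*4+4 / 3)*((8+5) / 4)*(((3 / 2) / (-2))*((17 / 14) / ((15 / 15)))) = -197.32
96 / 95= 1.01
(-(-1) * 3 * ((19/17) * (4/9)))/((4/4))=76/51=1.49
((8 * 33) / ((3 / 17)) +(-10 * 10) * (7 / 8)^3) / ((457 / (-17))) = -3109521 / 58496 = -53.16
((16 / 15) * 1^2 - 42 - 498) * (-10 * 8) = 129344 / 3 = 43114.67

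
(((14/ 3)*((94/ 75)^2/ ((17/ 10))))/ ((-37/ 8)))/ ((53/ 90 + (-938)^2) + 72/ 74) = -565504/ 533657756325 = -0.00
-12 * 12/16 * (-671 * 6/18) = 2013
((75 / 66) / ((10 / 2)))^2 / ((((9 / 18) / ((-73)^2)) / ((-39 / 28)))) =-5195775 / 6776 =-766.79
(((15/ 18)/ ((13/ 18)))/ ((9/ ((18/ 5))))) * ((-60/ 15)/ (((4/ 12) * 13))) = -72/ 169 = -0.43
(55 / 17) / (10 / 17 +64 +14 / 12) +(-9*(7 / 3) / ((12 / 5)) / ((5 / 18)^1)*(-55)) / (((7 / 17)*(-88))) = -47.76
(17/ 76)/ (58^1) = 17/ 4408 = 0.00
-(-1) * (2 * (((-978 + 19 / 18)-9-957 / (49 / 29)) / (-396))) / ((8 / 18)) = 1369157 / 77616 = 17.64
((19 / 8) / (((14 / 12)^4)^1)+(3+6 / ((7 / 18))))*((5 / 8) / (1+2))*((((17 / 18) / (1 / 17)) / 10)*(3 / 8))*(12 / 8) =4558975 / 1229312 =3.71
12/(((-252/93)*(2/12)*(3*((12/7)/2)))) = -10.33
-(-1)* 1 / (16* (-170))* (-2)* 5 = 1 / 272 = 0.00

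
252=252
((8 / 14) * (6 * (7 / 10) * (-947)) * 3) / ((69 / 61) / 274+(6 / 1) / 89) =-5634824248 / 59125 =-95303.58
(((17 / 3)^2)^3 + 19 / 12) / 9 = 96554893 / 26244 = 3679.12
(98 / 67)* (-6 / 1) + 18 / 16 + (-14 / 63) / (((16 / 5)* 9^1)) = -83129 / 10854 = -7.66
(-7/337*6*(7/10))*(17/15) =-833/8425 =-0.10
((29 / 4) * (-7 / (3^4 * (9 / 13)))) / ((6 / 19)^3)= -18100901 / 629856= -28.74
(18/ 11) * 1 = 18/ 11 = 1.64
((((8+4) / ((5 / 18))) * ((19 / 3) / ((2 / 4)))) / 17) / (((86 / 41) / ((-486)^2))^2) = 64145898422518464 / 157165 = 408143660627.48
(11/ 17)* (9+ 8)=11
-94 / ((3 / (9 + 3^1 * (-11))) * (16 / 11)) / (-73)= -517 / 73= -7.08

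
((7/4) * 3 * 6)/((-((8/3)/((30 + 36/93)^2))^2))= -27904014402327/7388168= -3776851.64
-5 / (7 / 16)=-80 / 7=-11.43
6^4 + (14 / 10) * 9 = 6543 / 5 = 1308.60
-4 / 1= -4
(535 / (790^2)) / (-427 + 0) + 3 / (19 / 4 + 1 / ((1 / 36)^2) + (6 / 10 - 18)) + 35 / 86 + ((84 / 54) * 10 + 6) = 11628581073016307 / 529417300080060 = 21.96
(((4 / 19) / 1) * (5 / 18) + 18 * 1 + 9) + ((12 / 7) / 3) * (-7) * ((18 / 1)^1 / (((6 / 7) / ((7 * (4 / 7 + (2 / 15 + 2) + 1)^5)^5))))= -4261412990264217865489995739253886027268032464200819827040594170299 / 18229576643827065116705437265932559967041015625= -233763683793897970945.41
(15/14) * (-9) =-135/14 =-9.64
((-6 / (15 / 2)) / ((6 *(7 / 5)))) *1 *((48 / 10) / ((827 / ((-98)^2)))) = -21952 / 4135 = -5.31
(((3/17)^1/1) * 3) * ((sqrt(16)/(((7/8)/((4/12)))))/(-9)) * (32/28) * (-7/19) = 256/6783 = 0.04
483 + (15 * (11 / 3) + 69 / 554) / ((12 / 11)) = 3546913 / 6648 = 533.53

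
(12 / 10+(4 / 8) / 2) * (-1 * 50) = -145 / 2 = -72.50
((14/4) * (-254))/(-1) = 889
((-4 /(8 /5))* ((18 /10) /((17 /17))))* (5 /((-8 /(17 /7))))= 765 /112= 6.83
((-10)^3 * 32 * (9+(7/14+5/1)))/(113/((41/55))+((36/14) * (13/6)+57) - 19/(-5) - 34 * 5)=-332920000/34409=-9675.38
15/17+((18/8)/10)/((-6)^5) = 518383/587520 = 0.88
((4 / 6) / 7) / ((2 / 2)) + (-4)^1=-82 / 21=-3.90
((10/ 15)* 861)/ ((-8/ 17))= -4879/ 4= -1219.75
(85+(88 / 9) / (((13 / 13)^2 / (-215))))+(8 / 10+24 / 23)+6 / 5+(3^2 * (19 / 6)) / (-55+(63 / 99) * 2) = -164315653 / 81558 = -2014.71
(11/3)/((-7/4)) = -44/21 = -2.10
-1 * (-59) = 59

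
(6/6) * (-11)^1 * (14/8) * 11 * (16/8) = -847/2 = -423.50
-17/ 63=-0.27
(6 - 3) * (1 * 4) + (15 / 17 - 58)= -767 / 17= -45.12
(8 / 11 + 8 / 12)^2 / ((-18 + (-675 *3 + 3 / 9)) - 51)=-2116 / 2280003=-0.00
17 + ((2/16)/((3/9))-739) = -5773/8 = -721.62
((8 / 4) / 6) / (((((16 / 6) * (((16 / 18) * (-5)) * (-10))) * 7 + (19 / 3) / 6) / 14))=252 / 44857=0.01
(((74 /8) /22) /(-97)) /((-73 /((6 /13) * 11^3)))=13431 /368212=0.04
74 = 74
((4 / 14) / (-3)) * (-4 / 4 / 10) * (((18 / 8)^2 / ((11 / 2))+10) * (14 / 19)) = 0.08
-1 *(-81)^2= -6561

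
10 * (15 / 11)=13.64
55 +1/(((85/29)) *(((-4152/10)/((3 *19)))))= 646469/11764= 54.95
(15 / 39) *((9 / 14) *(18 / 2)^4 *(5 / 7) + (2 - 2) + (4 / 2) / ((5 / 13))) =1160.73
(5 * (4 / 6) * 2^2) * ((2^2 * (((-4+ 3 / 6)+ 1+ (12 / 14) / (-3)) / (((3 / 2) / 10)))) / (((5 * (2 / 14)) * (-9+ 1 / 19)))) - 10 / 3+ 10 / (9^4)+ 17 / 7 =120297125 / 780759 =154.08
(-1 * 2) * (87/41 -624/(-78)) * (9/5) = -36.44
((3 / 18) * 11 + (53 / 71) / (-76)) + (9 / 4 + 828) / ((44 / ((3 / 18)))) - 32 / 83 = 541863775 / 118237152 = 4.58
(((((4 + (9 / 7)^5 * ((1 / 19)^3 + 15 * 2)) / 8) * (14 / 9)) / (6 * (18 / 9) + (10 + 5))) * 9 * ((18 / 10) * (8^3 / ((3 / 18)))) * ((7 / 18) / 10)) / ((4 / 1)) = 201787018096 / 529343325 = 381.20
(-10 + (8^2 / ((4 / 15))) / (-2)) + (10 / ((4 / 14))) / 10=-253 / 2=-126.50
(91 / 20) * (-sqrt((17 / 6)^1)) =-91 * sqrt(102) / 120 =-7.66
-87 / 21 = -4.14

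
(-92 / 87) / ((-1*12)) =23 / 261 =0.09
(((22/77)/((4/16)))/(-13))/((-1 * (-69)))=-8/6279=-0.00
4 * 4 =16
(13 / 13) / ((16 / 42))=21 / 8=2.62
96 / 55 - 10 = -454 / 55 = -8.25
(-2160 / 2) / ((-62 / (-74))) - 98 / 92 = -1839679 / 1426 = -1290.10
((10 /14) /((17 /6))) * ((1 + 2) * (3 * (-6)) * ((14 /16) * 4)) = -810 /17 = -47.65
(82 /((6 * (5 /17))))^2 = 485809 /225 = 2159.15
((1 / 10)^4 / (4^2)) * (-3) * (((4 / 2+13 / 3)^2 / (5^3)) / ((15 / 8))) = -361 / 112500000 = -0.00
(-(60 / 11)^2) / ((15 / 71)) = -17040 / 121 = -140.83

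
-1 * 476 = -476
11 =11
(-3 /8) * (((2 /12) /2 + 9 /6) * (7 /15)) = -133 /480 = -0.28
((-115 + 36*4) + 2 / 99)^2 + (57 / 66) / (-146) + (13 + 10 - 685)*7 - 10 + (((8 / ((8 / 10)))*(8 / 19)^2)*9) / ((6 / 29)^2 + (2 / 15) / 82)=-81739615783888169 / 23742659558772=-3442.73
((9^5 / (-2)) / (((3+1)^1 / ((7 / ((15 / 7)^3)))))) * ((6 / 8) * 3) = -11814.72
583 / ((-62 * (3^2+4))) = -583 / 806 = -0.72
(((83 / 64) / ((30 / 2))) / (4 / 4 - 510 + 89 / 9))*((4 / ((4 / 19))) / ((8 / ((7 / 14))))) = -4731 / 22999040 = -0.00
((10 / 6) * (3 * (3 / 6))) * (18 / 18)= 5 / 2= 2.50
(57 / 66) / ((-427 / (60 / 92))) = -285 / 216062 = -0.00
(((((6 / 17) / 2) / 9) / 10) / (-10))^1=-1 / 5100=-0.00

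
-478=-478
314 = 314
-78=-78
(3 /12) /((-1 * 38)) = -1 /152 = -0.01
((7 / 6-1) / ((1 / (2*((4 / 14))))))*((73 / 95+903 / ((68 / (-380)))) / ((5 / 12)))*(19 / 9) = -2434.61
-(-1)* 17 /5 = 3.40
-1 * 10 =-10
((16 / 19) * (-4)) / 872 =-0.00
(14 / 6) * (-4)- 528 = -537.33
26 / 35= 0.74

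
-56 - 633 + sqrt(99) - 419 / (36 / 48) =-1237.72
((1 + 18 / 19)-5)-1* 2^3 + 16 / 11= -2006 / 209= -9.60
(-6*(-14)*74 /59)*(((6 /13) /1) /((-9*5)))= -4144 /3835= -1.08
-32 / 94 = -16 / 47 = -0.34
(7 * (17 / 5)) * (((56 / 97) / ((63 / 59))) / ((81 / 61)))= 3426248 / 353565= 9.69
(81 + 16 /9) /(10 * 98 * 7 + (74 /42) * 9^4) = 5215 /1160451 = 0.00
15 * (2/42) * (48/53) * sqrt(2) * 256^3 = 4026531840 * sqrt(2)/371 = 15348722.20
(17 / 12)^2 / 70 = 289 / 10080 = 0.03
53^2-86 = 2723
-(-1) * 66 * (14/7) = 132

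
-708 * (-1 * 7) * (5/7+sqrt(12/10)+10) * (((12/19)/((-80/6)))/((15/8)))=-25488/19 -59472 * sqrt(30)/2375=-1478.63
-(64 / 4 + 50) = -66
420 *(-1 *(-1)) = 420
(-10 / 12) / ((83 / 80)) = -200 / 249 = -0.80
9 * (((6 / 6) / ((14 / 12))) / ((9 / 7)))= 6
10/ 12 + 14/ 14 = 11/ 6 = 1.83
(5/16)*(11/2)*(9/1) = 495/32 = 15.47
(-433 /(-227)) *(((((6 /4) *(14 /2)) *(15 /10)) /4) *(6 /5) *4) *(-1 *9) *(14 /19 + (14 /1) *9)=-886785732 /21565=-41121.53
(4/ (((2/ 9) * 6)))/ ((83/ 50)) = 150/ 83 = 1.81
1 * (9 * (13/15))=39/5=7.80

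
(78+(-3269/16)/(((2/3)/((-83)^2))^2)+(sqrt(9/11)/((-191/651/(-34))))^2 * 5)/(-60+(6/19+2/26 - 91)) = 46132163496931787171/318464537600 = 144858086.38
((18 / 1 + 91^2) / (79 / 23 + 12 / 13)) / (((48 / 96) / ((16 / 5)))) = 79404832 / 6515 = 12188.00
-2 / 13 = -0.15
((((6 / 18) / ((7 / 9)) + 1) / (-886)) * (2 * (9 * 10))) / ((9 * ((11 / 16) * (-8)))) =200 / 34111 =0.01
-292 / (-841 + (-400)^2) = -292 / 159159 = -0.00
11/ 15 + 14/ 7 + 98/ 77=661/ 165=4.01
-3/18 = -1/6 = -0.17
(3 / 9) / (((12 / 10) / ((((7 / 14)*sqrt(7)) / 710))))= sqrt(7) / 5112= 0.00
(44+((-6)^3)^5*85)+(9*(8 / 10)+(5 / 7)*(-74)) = -1398800329113658 / 35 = -39965723688961.66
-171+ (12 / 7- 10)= -1255 / 7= -179.29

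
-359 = -359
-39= -39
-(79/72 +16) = -1231/72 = -17.10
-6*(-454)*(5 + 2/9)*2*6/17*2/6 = 3347.14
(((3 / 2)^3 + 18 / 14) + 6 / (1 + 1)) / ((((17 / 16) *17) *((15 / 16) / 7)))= 3.17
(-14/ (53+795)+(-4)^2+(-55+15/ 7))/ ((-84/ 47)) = 5143727/ 249312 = 20.63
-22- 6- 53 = -81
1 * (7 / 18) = 7 / 18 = 0.39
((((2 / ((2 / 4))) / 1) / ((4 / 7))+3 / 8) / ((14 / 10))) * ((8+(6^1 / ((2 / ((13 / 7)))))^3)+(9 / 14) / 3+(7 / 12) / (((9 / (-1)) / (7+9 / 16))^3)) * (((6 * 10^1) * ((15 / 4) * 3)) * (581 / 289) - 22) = 252923043423829393465 / 198906379370496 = 1271568.28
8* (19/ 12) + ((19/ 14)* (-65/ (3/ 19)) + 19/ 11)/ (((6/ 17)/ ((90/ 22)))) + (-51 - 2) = -6496.04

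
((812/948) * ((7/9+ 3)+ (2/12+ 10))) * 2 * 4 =203812/2133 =95.55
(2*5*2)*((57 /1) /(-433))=-1140 /433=-2.63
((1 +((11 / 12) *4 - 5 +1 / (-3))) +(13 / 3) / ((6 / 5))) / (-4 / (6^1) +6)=53 / 96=0.55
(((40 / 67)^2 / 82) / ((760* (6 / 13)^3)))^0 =1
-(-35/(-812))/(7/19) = -95/812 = -0.12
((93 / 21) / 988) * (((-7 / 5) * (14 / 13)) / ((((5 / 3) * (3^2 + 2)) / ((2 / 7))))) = -0.00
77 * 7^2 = 3773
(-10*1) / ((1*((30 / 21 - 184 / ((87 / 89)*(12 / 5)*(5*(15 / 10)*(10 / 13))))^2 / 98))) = -184003336125 / 27789556804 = -6.62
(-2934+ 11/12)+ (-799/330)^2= -159387187/54450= -2927.22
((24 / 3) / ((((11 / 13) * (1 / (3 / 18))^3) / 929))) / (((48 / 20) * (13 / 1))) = 4645 / 3564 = 1.30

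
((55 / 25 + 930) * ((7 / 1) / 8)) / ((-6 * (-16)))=32627 / 3840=8.50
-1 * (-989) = 989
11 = 11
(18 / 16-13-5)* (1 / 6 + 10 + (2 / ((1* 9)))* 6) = -194.06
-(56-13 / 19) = -1051 / 19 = -55.32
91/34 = 2.68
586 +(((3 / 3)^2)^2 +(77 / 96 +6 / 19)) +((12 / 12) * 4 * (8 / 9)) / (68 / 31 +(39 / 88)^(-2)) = 92194733159 / 156632352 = 588.61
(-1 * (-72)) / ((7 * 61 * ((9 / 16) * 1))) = 128 / 427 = 0.30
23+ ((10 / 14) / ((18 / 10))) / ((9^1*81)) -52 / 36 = 990007 / 45927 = 21.56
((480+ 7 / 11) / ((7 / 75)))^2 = 157232075625 / 5929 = 26519155.95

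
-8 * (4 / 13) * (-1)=2.46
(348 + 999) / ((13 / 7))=9429 / 13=725.31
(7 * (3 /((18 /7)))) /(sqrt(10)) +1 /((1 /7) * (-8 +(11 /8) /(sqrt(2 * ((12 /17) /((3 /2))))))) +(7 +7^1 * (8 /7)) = -2464 * sqrt(17) /63479 +49 * sqrt(10) /60 +894841 /63479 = 16.52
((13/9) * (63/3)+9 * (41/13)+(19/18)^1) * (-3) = -13987/78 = -179.32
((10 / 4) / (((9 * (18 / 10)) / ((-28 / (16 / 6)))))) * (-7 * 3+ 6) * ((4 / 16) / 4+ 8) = 37625 / 192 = 195.96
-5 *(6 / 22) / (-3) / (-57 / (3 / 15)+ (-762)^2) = 5 / 6383949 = 0.00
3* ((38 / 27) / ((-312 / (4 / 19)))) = -1 / 351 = -0.00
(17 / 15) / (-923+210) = -17 / 10695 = -0.00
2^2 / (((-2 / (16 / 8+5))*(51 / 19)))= -266 / 51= -5.22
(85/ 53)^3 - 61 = -8467372/ 148877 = -56.87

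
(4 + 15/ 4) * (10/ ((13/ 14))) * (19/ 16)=20615/ 208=99.11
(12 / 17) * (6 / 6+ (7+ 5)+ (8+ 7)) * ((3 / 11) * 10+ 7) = 35952 / 187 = 192.26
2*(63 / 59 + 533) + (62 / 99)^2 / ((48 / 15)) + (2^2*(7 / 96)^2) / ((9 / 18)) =79072574699 / 74017152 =1068.30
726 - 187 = 539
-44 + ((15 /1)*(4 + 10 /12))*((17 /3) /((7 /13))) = 30197 /42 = 718.98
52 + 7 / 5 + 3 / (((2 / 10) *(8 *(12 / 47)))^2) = 1096349 / 15360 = 71.38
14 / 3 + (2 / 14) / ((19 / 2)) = 4.68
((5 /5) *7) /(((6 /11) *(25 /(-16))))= -616 /75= -8.21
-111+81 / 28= -3027 / 28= -108.11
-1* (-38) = 38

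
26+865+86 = 977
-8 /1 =-8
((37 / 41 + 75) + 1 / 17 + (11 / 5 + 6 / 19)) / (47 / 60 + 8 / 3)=20785432 / 913767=22.75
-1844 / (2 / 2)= -1844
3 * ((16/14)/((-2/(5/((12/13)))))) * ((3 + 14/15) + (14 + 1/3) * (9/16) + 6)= -8021/48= -167.10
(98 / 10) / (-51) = -49 / 255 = -0.19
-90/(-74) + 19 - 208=-6948/37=-187.78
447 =447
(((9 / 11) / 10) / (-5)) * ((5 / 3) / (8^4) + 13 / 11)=-479397 / 24780800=-0.02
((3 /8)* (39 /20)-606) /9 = -32281 /480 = -67.25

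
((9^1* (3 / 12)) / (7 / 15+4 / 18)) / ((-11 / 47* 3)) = -6345 / 1364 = -4.65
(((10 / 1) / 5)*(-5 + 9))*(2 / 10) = 8 / 5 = 1.60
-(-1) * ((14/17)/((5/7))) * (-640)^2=8028160/17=472244.71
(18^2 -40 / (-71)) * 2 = 46088 / 71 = 649.13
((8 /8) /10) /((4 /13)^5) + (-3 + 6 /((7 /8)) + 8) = 3448971 /71680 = 48.12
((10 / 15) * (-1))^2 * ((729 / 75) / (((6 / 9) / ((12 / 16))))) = 243 / 50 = 4.86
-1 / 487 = -0.00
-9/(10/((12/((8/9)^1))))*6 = -729/10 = -72.90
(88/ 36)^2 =5.98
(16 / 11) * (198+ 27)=3600 / 11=327.27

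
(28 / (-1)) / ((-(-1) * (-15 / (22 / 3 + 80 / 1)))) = 7336 / 45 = 163.02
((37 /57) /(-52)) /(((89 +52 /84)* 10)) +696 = 696.00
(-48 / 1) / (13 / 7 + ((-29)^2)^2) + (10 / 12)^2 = 30940601 / 44558820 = 0.69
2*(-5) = -10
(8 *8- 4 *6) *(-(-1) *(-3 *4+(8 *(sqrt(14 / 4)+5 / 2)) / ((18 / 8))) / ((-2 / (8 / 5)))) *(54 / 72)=224 / 3- 128 *sqrt(14) / 3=-84.98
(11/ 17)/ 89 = 11/ 1513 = 0.01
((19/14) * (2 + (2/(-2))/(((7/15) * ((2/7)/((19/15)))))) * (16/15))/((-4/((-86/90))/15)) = -38.90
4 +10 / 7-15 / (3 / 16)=-522 / 7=-74.57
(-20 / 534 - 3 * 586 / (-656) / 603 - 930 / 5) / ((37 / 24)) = -1091565795 / 9045871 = -120.67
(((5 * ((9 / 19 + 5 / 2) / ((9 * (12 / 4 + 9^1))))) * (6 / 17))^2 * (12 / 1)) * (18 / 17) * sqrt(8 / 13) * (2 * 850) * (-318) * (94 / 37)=-318075790000 * sqrt(26) / 50182249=-32319.69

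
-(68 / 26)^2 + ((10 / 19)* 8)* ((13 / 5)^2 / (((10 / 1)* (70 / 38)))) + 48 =6314988 / 147875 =42.70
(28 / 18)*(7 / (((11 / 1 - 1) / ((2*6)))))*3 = 39.20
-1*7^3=-343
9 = 9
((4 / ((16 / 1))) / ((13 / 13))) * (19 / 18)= 19 / 72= 0.26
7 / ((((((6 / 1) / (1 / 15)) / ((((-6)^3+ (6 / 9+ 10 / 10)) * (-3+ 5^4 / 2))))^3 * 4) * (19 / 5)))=-441370096643496391 / 2393452800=-184407269.97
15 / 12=1.25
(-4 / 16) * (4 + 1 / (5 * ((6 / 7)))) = -127 / 120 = -1.06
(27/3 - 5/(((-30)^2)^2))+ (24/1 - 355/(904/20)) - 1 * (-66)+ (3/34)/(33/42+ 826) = 13132927536617/144086526000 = 91.15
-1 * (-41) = 41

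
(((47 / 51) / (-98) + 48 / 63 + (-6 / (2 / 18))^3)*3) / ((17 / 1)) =-787001311 / 28322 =-27787.63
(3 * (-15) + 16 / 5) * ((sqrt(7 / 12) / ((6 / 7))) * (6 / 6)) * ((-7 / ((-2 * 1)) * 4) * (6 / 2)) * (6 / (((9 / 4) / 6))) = -81928 * sqrt(21) / 15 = -25029.42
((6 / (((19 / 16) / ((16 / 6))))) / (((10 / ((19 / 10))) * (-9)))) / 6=-32 / 675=-0.05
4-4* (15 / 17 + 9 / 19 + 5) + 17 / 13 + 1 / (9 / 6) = -245009 / 12597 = -19.45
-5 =-5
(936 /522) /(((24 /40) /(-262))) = -68120 /87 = -782.99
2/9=0.22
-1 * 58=-58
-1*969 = -969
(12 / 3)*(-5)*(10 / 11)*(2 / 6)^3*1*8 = -1600 / 297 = -5.39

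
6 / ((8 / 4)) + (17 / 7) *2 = 55 / 7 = 7.86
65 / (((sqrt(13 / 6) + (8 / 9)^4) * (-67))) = 3493601280 / 10249751053-932678955 * sqrt(78) / 10249751053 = -0.46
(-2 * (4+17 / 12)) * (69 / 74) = -1495 / 148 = -10.10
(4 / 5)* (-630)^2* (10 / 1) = 3175200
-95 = -95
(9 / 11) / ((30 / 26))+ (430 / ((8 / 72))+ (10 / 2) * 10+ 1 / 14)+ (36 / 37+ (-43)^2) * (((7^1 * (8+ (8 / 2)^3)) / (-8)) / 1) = -3208757953 / 28490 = -112627.52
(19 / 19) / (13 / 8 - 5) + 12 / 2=154 / 27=5.70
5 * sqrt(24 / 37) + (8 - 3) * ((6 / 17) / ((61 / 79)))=6.31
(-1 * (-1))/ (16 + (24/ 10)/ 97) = 485/ 7772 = 0.06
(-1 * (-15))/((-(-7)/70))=150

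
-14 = -14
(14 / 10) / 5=7 / 25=0.28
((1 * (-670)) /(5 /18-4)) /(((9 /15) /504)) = 151200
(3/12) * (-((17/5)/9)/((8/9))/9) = -17/1440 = -0.01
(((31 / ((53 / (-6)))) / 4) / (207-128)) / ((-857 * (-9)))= -31 / 21529554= -0.00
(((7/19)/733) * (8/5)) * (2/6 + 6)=56/10995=0.01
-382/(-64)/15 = 191/480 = 0.40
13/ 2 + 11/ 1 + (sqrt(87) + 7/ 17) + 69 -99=-411/ 34 + sqrt(87)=-2.76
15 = 15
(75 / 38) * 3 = 225 / 38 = 5.92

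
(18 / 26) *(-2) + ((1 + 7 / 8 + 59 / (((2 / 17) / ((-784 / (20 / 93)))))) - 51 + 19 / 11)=-1828317.18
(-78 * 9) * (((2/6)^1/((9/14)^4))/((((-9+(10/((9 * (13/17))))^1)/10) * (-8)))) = -16230760/71523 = -226.93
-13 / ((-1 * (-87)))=-13 / 87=-0.15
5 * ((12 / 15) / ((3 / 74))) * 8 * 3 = 2368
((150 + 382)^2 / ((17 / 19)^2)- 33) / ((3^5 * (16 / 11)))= 1123783397 / 1123632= 1000.13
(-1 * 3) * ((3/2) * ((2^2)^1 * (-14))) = 252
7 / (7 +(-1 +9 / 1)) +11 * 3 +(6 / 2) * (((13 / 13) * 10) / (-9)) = 452 / 15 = 30.13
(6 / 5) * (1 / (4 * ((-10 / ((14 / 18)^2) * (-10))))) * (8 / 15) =49 / 50625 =0.00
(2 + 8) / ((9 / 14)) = 140 / 9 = 15.56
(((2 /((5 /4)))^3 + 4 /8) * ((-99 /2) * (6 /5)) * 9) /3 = -819.01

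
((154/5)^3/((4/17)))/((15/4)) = 62088488/1875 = 33113.86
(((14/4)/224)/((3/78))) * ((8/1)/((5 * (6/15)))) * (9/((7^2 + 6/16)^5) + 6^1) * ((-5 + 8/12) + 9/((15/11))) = 22.10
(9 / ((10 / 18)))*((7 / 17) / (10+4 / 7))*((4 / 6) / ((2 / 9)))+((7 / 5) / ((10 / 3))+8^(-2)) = 2343533 / 1006400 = 2.33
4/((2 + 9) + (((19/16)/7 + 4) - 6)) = 448/1027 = 0.44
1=1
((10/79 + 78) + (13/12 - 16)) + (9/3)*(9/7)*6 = 573037/6636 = 86.35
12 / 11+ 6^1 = 78 / 11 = 7.09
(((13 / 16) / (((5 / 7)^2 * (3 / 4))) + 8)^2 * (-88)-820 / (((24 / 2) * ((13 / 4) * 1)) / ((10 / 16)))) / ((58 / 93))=-20473386451 / 1413750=-14481.62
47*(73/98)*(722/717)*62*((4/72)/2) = 38396321/632394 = 60.72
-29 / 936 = -0.03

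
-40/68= -10/17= -0.59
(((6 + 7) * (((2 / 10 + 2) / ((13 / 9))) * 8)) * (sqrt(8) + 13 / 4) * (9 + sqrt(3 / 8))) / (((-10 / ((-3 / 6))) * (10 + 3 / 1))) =99 * (8 * sqrt(2) + 13) * (sqrt(6) + 36) / 2600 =35.60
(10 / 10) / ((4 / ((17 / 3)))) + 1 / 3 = 7 / 4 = 1.75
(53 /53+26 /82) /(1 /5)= 270 /41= 6.59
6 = 6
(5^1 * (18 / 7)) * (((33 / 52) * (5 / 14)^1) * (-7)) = -7425 / 364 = -20.40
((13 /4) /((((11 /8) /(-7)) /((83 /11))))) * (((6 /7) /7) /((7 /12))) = -155376 /5929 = -26.21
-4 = -4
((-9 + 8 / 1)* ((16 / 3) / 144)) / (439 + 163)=-1 / 16254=-0.00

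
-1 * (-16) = 16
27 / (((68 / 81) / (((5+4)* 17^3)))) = 5688387 / 4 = 1422096.75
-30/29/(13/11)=-330/377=-0.88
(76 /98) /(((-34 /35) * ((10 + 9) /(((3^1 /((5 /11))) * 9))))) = -297 /119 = -2.50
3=3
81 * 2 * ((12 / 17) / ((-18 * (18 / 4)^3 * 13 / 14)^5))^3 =-21381116247097804140448841728 / 206632596062171234835413306398031220455985524400477069019913443139095392543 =-0.00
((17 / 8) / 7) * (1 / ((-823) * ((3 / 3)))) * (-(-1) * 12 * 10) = -255 / 5761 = -0.04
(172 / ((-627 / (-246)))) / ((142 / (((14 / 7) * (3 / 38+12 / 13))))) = 317340 / 333203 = 0.95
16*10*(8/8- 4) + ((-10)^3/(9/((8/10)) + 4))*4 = -45280/61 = -742.30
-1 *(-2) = 2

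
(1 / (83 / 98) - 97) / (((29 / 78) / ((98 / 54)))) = -3377374 / 7221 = -467.72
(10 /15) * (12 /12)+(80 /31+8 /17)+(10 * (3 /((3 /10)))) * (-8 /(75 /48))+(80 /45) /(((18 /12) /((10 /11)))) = -79387166 /156519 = -507.20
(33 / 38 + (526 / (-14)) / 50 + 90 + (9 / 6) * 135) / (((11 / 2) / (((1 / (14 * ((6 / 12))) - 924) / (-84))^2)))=6435.58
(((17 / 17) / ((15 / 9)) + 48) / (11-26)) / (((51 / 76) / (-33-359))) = 804384 / 425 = 1892.67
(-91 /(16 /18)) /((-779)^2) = -819 /4854728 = -0.00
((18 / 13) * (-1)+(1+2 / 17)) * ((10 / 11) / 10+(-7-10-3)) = 12921 / 2431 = 5.32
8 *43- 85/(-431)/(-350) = 10378463/30170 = 344.00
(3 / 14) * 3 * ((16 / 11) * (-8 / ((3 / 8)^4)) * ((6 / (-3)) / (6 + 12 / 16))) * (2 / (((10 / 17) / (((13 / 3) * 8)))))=3707764736 / 280665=13210.64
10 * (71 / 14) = 355 / 7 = 50.71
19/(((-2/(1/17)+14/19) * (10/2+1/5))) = -1805/16432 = -0.11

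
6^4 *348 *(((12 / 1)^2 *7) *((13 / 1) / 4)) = 1477502208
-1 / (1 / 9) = -9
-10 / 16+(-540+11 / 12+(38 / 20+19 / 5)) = -64081 / 120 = -534.01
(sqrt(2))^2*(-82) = -164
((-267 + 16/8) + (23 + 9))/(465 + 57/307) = -71531/142812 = -0.50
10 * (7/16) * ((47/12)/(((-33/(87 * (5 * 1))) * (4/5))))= -1192625/4224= -282.34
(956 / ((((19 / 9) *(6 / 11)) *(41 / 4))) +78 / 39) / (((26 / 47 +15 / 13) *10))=4.86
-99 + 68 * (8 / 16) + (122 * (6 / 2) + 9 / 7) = 2116 / 7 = 302.29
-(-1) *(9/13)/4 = 9/52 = 0.17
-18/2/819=-1/91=-0.01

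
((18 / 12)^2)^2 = 81 / 16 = 5.06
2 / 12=1 / 6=0.17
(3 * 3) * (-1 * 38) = -342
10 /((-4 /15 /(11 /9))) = -275 /6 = -45.83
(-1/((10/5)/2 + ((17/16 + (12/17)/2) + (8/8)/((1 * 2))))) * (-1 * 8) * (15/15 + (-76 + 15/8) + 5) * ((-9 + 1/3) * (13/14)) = 1927120/1281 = 1504.39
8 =8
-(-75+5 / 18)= 1345 / 18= 74.72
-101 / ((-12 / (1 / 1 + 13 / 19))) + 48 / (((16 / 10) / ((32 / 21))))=59.89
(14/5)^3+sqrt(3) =sqrt(3)+2744/125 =23.68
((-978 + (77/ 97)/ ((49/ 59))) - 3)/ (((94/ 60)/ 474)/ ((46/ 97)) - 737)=1.33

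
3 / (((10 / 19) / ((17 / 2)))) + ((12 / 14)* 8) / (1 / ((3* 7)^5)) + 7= 560106389 / 20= 28005319.45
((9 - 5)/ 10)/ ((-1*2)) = -1/ 5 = -0.20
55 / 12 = 4.58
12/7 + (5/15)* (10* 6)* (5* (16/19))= 11428/133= 85.92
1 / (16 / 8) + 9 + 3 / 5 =101 / 10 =10.10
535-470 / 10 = 488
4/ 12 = 1/ 3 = 0.33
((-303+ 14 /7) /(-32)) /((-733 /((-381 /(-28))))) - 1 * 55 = -5176703 /93824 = -55.17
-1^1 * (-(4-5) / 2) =-1 / 2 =-0.50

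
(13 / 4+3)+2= 33 / 4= 8.25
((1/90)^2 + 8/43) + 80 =80.19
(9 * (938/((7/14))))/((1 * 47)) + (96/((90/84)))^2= 9855188/1175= 8387.39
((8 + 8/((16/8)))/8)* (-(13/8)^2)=-507/128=-3.96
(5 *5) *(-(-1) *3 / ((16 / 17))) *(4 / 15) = 85 / 4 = 21.25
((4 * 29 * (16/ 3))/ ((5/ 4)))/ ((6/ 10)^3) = 185600/ 81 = 2291.36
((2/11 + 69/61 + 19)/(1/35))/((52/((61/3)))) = 238525/858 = 278.00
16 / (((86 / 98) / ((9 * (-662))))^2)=1363682101824 / 1849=737524122.13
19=19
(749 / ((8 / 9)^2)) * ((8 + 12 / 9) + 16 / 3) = 13903.31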